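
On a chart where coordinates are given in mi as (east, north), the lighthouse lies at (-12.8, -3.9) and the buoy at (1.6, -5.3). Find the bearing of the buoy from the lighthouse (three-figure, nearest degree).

096°

Δeast = 1.6 − -12.8 = 14.40; Δnorth = -5.3 − -3.9 = -1.40.
Bearing = atan2(Δeast, Δnorth) mod 360° = 95.55° ≈ 096°.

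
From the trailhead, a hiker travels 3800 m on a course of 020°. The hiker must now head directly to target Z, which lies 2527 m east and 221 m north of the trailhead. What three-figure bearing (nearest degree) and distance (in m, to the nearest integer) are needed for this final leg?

Leg 1 (020°, 3800 m): east 3800 sin 20° = 1299.68, north 3800 cos 20° = 3570.83
Current position: (1299.68, 3570.83). Target: (2527, 221). Remaining: Δeast = 1227.32, Δnorth = -3349.83.
Bearing = atan2(1227.32, -3349.83) mod 360° = 159.88°; distance = √((1227.32)² + (-3349.83)²) = 3567.590 m.

160°, 3568 m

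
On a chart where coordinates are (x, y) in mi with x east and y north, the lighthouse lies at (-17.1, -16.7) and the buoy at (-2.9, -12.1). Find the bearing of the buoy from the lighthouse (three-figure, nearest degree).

Δeast = -2.9 − -17.1 = 14.20; Δnorth = -12.1 − -16.7 = 4.60.
Bearing = atan2(Δeast, Δnorth) mod 360° = 72.05° ≈ 072°.

072°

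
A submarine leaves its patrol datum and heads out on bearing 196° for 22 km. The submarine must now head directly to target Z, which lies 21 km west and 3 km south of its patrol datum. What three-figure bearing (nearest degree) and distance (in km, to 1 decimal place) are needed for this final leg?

321°, 23.5 km

Leg 1 (196°, 22 km): east 22 sin 196° = -6.06, north 22 cos 196° = -21.15
Current position: (-6.06, -21.15). Target: (-21, -3). Remaining: Δeast = -14.94, Δnorth = 18.15.
Bearing = atan2(-14.94, 18.15) mod 360° = 320.54°; distance = √((-14.94)² + (18.15)²) = 23.504 km.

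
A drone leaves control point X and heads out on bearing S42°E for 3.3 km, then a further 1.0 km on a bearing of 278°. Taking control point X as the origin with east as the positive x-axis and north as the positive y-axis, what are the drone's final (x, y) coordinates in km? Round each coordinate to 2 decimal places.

(1.22, -2.31)

Leg 1 (S42°E, 3.3 km): east 3.3 sin 138° = 2.21, north 3.3 cos 138° = -2.45
Leg 2 (278°, 1.0 km): east 1.0 sin 278° = -0.99, north 1.0 cos 278° = 0.14
Summing: 1.22 km east, -2.31 km north → (1.22, -2.31).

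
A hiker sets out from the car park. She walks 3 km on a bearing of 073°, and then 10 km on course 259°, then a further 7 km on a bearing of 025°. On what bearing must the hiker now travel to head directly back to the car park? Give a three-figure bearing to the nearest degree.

Leg 1 (073°, 3 km): east 3 sin 73° = 2.87, north 3 cos 73° = 0.88
Leg 2 (259°, 10 km): east 10 sin 259° = -9.82, north 10 cos 259° = -1.91
Leg 3 (025°, 7 km): east 7 sin 25° = 2.96, north 7 cos 25° = 6.34
Net displacement: -3.99 east, 5.31 north. Direction back to start is (3.99, -5.31): bearing = atan2(3.99, -5.31) mod 360° = 143.10° ≈ 143°.

143°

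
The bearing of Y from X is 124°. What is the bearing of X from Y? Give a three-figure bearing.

Back-bearing = 124° + 180° = 304°.

304°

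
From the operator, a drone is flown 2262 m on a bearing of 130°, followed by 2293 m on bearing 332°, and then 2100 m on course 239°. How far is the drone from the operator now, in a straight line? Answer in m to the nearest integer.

Leg 1 (130°, 2262 m): east 2262 sin 130° = 1732.79, north 2262 cos 130° = -1453.99
Leg 2 (332°, 2293 m): east 2293 sin 332° = -1076.50, north 2293 cos 332° = 2024.60
Leg 3 (239°, 2100 m): east 2100 sin 239° = -1800.05, north 2100 cos 239° = -1081.58
Net: -1143.76 east, -510.97 north. Distance = √((-1143.76)² + (-510.97)²) = 1252.704 m.

1253 m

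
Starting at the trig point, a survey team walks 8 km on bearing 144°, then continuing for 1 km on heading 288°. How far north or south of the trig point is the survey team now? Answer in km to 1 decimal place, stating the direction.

Leg 1 (144°, 8 km): east 8 sin 144° = 4.70, north 8 cos 144° = -6.47
Leg 2 (288°, 1 km): east 1 sin 288° = -0.95, north 1 cos 288° = 0.31
Net north component: -6.16 km.

6.2 km south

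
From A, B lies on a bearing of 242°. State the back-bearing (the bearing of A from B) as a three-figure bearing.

Back-bearing = 242° − 180° = 062°.

062°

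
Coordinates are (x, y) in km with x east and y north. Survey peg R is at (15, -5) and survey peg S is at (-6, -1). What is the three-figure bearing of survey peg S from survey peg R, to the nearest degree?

281°

Δeast = -6 − 15 = -21.00; Δnorth = -1 − -5 = 4.00.
Bearing = atan2(Δeast, Δnorth) mod 360° = 280.78° ≈ 281°.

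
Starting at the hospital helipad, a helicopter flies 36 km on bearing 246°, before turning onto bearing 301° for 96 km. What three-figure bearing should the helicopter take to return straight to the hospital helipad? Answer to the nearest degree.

107°

Leg 1 (246°, 36 km): east 36 sin 246° = -32.89, north 36 cos 246° = -14.64
Leg 2 (301°, 96 km): east 96 sin 301° = -82.29, north 96 cos 301° = 49.44
Net displacement: -115.18 east, 34.80 north. Direction back to start is (115.18, -34.80): bearing = atan2(115.18, -34.80) mod 360° = 106.81° ≈ 107°.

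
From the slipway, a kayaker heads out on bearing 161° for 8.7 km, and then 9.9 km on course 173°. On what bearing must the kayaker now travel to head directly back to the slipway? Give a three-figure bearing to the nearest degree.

347°

Leg 1 (161°, 8.7 km): east 8.7 sin 161° = 2.83, north 8.7 cos 161° = -8.23
Leg 2 (173°, 9.9 km): east 9.9 sin 173° = 1.21, north 9.9 cos 173° = -9.83
Net displacement: 4.04 east, -18.05 north. Direction back to start is (-4.04, 18.05): bearing = atan2(-4.04, 18.05) mod 360° = 347.39° ≈ 347°.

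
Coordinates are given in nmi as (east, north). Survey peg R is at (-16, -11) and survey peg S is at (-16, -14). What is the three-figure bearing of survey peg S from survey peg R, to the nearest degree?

180°

Δeast = -16 − -16 = 0.00; Δnorth = -14 − -11 = -3.00.
Bearing = atan2(Δeast, Δnorth) mod 360° = 180.00° ≈ 180°.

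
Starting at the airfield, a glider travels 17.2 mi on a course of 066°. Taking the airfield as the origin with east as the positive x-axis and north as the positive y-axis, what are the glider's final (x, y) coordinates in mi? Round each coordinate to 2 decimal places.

(15.71, 7.00)

Leg 1 (066°, 17.2 mi): east 17.2 sin 66° = 15.71, north 17.2 cos 66° = 7.00
Summing: 15.71 mi east, 7.00 mi north → (15.71, 7.00).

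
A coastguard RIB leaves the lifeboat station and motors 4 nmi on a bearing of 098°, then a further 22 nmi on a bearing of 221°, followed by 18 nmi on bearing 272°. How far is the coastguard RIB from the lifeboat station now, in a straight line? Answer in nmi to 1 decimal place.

32.9 nmi

Leg 1 (098°, 4 nmi): east 4 sin 98° = 3.96, north 4 cos 98° = -0.56
Leg 2 (221°, 22 nmi): east 22 sin 221° = -14.43, north 22 cos 221° = -16.60
Leg 3 (272°, 18 nmi): east 18 sin 272° = -17.99, north 18 cos 272° = 0.63
Net: -28.46 east, -16.53 north. Distance = √((-28.46)² + (-16.53)²) = 32.914 nmi.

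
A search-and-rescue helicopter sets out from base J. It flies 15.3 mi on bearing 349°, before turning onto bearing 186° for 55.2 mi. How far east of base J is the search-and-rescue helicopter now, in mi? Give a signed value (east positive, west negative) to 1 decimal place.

Leg 1 (349°, 15.3 mi): east 15.3 sin 349° = -2.92, north 15.3 cos 349° = 15.02
Leg 2 (186°, 55.2 mi): east 55.2 sin 186° = -5.77, north 55.2 cos 186° = -54.90
Net east component: -8.69 mi.

-8.7 mi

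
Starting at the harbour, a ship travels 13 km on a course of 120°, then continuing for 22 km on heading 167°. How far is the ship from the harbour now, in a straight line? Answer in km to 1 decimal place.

Leg 1 (120°, 13 km): east 13 sin 120° = 11.26, north 13 cos 120° = -6.50
Leg 2 (167°, 22 km): east 22 sin 167° = 4.95, north 22 cos 167° = -21.44
Net: 16.21 east, -27.94 north. Distance = √((16.21)² + (-27.94)²) = 32.297 km.

32.3 km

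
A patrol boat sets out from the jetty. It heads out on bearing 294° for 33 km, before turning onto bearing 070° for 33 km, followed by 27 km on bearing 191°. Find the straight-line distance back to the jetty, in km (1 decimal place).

4.6 km

Leg 1 (294°, 33 km): east 33 sin 294° = -30.15, north 33 cos 294° = 13.42
Leg 2 (070°, 33 km): east 33 sin 70° = 31.01, north 33 cos 70° = 11.29
Leg 3 (191°, 27 km): east 27 sin 191° = -5.15, north 27 cos 191° = -26.50
Net: -4.29 east, -1.79 north. Distance = √((-4.29)² + (-1.79)²) = 4.649 km.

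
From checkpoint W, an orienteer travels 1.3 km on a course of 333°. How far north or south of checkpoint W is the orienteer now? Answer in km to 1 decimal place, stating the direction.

1.2 km north

Leg 1 (333°, 1.3 km): east 1.3 sin 333° = -0.59, north 1.3 cos 333° = 1.16
Net north component: 1.16 km.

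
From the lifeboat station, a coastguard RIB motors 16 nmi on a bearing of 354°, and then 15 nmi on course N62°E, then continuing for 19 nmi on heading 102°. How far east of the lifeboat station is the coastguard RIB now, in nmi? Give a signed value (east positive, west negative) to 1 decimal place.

Leg 1 (354°, 16 nmi): east 16 sin 354° = -1.67, north 16 cos 354° = 15.91
Leg 2 (N62°E, 15 nmi): east 15 sin 62° = 13.24, north 15 cos 62° = 7.04
Leg 3 (102°, 19 nmi): east 19 sin 102° = 18.58, north 19 cos 102° = -3.95
Net east component: 30.16 nmi.

30.2 nmi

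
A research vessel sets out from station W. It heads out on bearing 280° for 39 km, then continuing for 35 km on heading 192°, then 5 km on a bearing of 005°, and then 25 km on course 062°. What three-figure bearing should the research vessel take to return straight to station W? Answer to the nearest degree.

065°

Leg 1 (280°, 39 km): east 39 sin 280° = -38.41, north 39 cos 280° = 6.77
Leg 2 (192°, 35 km): east 35 sin 192° = -7.28, north 35 cos 192° = -34.24
Leg 3 (005°, 5 km): east 5 sin 5° = 0.44, north 5 cos 5° = 4.98
Leg 4 (062°, 25 km): east 25 sin 62° = 22.07, north 25 cos 62° = 11.74
Net displacement: -23.17 east, -10.75 north. Direction back to start is (23.17, 10.75): bearing = atan2(23.17, 10.75) mod 360° = 65.13° ≈ 065°.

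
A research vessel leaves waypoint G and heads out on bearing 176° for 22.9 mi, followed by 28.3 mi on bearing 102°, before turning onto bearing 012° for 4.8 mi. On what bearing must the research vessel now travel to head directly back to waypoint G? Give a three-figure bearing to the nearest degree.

308°

Leg 1 (176°, 22.9 mi): east 22.9 sin 176° = 1.60, north 22.9 cos 176° = -22.84
Leg 2 (102°, 28.3 mi): east 28.3 sin 102° = 27.68, north 28.3 cos 102° = -5.88
Leg 3 (012°, 4.8 mi): east 4.8 sin 12° = 1.00, north 4.8 cos 12° = 4.70
Net displacement: 30.28 east, -24.03 north. Direction back to start is (-30.28, 24.03): bearing = atan2(-30.28, 24.03) mod 360° = 308.44° ≈ 308°.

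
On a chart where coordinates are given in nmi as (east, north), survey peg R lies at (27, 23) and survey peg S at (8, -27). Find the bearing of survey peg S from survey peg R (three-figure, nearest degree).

Δeast = 8 − 27 = -19.00; Δnorth = -27 − 23 = -50.00.
Bearing = atan2(Δeast, Δnorth) mod 360° = 200.81° ≈ 201°.

201°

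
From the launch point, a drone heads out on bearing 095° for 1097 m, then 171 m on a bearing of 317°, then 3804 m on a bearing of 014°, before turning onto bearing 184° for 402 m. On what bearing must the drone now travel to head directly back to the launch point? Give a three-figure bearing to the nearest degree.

Leg 1 (095°, 1097 m): east 1097 sin 95° = 1092.83, north 1097 cos 95° = -95.61
Leg 2 (317°, 171 m): east 171 sin 317° = -116.62, north 171 cos 317° = 125.06
Leg 3 (014°, 3804 m): east 3804 sin 14° = 920.27, north 3804 cos 14° = 3691.00
Leg 4 (184°, 402 m): east 402 sin 184° = -28.04, north 402 cos 184° = -401.02
Net displacement: 1868.43 east, 3319.44 north. Direction back to start is (-1868.43, -3319.44): bearing = atan2(-1868.43, -3319.44) mod 360° = 209.37° ≈ 209°.

209°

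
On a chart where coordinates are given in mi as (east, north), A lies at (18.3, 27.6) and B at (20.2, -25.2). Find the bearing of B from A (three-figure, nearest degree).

178°

Δeast = 20.2 − 18.3 = 1.90; Δnorth = -25.2 − 27.6 = -52.80.
Bearing = atan2(Δeast, Δnorth) mod 360° = 177.94° ≈ 178°.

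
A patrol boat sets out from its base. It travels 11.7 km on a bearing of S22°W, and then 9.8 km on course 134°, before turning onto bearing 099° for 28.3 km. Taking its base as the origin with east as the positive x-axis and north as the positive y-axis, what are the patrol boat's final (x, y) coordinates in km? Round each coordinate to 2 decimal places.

Leg 1 (S22°W, 11.7 km): east 11.7 sin 202° = -4.38, north 11.7 cos 202° = -10.85
Leg 2 (134°, 9.8 km): east 9.8 sin 134° = 7.05, north 9.8 cos 134° = -6.81
Leg 3 (099°, 28.3 km): east 28.3 sin 99° = 27.95, north 28.3 cos 99° = -4.43
Summing: 30.62 km east, -22.08 km north → (30.62, -22.08).

(30.62, -22.08)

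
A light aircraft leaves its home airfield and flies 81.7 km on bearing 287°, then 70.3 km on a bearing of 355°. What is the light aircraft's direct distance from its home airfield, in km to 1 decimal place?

Leg 1 (287°, 81.7 km): east 81.7 sin 287° = -78.13, north 81.7 cos 287° = 23.89
Leg 2 (355°, 70.3 km): east 70.3 sin 355° = -6.13, north 70.3 cos 355° = 70.03
Net: -84.26 east, 93.92 north. Distance = √((-84.26)² + (93.92)²) = 126.175 km.

126.2 km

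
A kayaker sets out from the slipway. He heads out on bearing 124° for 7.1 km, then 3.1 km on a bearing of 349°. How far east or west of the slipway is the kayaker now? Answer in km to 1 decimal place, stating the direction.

5.3 km east

Leg 1 (124°, 7.1 km): east 7.1 sin 124° = 5.89, north 7.1 cos 124° = -3.97
Leg 2 (349°, 3.1 km): east 3.1 sin 349° = -0.59, north 3.1 cos 349° = 3.04
Net east component: 5.29 km.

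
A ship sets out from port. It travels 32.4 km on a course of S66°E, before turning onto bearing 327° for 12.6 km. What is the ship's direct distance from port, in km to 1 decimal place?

22.9 km

Leg 1 (S66°E, 32.4 km): east 32.4 sin 114° = 29.60, north 32.4 cos 114° = -13.18
Leg 2 (327°, 12.6 km): east 12.6 sin 327° = -6.86, north 12.6 cos 327° = 10.57
Net: 22.74 east, -2.61 north. Distance = √((22.74)² + (-2.61)²) = 22.886 km.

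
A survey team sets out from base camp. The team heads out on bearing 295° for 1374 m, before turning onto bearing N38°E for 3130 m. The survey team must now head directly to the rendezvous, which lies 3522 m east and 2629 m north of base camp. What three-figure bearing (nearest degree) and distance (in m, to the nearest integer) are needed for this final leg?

Leg 1 (295°, 1374 m): east 1374 sin 295° = -1245.27, north 1374 cos 295° = 580.68
Leg 2 (N38°E, 3130 m): east 3130 sin 38° = 1927.02, north 3130 cos 38° = 2466.47
Current position: (681.75, 3047.15). Target: (3522, 2629). Remaining: Δeast = 2840.25, Δnorth = -418.15.
Bearing = atan2(2840.25, -418.15) mod 360° = 98.38°; distance = √((2840.25)² + (-418.15)²) = 2870.862 m.

098°, 2871 m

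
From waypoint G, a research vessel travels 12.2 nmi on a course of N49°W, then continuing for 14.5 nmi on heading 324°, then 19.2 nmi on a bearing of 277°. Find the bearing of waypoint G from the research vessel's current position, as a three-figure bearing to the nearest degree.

Leg 1 (N49°W, 12.2 nmi): east 12.2 sin 311° = -9.21, north 12.2 cos 311° = 8.00
Leg 2 (324°, 14.5 nmi): east 14.5 sin 324° = -8.52, north 14.5 cos 324° = 11.73
Leg 3 (277°, 19.2 nmi): east 19.2 sin 277° = -19.06, north 19.2 cos 277° = 2.34
Net displacement: -36.79 east, 22.07 north. Direction back to start is (36.79, -22.07): bearing = atan2(36.79, -22.07) mod 360° = 120.97° ≈ 121°.

121°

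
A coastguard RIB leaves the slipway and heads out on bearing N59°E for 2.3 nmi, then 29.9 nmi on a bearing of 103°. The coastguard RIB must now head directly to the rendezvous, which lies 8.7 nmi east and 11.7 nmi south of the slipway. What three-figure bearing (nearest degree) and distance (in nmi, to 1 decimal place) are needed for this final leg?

Leg 1 (N59°E, 2.3 nmi): east 2.3 sin 59° = 1.97, north 2.3 cos 59° = 1.18
Leg 2 (103°, 29.9 nmi): east 29.9 sin 103° = 29.13, north 29.9 cos 103° = -6.73
Current position: (31.11, -5.54). Target: (8.7, -11.7). Remaining: Δeast = -22.41, Δnorth = -6.16.
Bearing = atan2(-22.41, -6.16) mod 360° = 254.63°; distance = √((-22.41)² + (-6.16)²) = 23.236 nmi.

255°, 23.2 nmi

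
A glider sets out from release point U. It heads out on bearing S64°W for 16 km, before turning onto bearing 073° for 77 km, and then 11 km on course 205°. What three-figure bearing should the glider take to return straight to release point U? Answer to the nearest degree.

264°

Leg 1 (S64°W, 16 km): east 16 sin 244° = -14.38, north 16 cos 244° = -7.01
Leg 2 (073°, 77 km): east 77 sin 73° = 73.64, north 77 cos 73° = 22.51
Leg 3 (205°, 11 km): east 11 sin 205° = -4.65, north 11 cos 205° = -9.97
Net displacement: 54.61 east, 5.53 north. Direction back to start is (-54.61, -5.53): bearing = atan2(-54.61, -5.53) mod 360° = 264.22° ≈ 264°.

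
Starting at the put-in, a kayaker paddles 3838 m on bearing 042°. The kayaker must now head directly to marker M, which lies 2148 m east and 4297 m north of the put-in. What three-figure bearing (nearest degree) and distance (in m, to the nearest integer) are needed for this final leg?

Leg 1 (042°, 3838 m): east 3838 sin 42° = 2568.12, north 3838 cos 42° = 2852.19
Current position: (2568.12, 2852.19). Target: (2148, 4297). Remaining: Δeast = -420.12, Δnorth = 1444.81.
Bearing = atan2(-420.12, 1444.81) mod 360° = 343.79°; distance = √((-420.12)² + (1444.81)²) = 1504.653 m.

344°, 1505 m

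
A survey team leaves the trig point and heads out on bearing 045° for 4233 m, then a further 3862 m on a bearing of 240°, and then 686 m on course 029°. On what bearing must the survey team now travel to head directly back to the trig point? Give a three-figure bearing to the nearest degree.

Leg 1 (045°, 4233 m): east 4233 sin 45° = 2993.18, north 4233 cos 45° = 2993.18
Leg 2 (240°, 3862 m): east 3862 sin 240° = -3344.59, north 3862 cos 240° = -1931.00
Leg 3 (029°, 686 m): east 686 sin 29° = 332.58, north 686 cos 29° = 599.99
Net displacement: -18.83 east, 1662.17 north. Direction back to start is (18.83, -1662.17): bearing = atan2(18.83, -1662.17) mod 360° = 179.35° ≈ 179°.

179°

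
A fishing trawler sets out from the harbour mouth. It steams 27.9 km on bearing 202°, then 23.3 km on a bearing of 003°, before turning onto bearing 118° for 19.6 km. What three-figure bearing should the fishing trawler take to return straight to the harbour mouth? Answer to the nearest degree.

Leg 1 (202°, 27.9 km): east 27.9 sin 202° = -10.45, north 27.9 cos 202° = -25.87
Leg 2 (003°, 23.3 km): east 23.3 sin 3° = 1.22, north 23.3 cos 3° = 23.27
Leg 3 (118°, 19.6 km): east 19.6 sin 118° = 17.31, north 19.6 cos 118° = -9.20
Net displacement: 8.07 east, -11.80 north. Direction back to start is (-8.07, 11.80): bearing = atan2(-8.07, 11.80) mod 360° = 325.62° ≈ 326°.

326°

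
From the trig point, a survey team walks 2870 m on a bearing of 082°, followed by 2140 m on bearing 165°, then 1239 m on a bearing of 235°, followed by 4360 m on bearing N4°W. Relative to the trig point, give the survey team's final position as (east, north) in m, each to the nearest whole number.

Leg 1 (082°, 2870 m): east 2870 sin 82° = 2842.07, north 2870 cos 82° = 399.43
Leg 2 (165°, 2140 m): east 2140 sin 165° = 553.87, north 2140 cos 165° = -2067.08
Leg 3 (235°, 1239 m): east 1239 sin 235° = -1014.93, north 1239 cos 235° = -710.66
Leg 4 (N4°W, 4360 m): east 4360 sin 356° = -304.14, north 4360 cos 356° = 4349.38
Summing: 2076.87 m east, 1971.06 m north → (2077, 1971).

(2077, 1971)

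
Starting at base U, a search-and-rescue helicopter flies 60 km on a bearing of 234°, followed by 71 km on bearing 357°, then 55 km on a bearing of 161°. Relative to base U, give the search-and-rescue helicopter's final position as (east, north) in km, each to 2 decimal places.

(-34.35, -16.37)

Leg 1 (234°, 60 km): east 60 sin 234° = -48.54, north 60 cos 234° = -35.27
Leg 2 (357°, 71 km): east 71 sin 357° = -3.72, north 71 cos 357° = 70.90
Leg 3 (161°, 55 km): east 55 sin 161° = 17.91, north 55 cos 161° = -52.00
Summing: -34.35 km east, -16.37 km north → (-34.35, -16.37).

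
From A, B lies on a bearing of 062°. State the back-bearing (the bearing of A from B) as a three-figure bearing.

242°

Back-bearing = 062° + 180° = 242°.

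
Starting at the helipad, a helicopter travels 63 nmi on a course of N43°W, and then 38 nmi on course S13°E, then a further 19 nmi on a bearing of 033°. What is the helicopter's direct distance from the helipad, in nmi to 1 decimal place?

34.7 nmi

Leg 1 (N43°W, 63 nmi): east 63 sin 317° = -42.97, north 63 cos 317° = 46.08
Leg 2 (S13°E, 38 nmi): east 38 sin 167° = 8.55, north 38 cos 167° = -37.03
Leg 3 (033°, 19 nmi): east 19 sin 33° = 10.35, north 19 cos 33° = 15.93
Net: -24.07 east, 24.98 north. Distance = √((-24.07)² + (24.98)²) = 34.692 nmi.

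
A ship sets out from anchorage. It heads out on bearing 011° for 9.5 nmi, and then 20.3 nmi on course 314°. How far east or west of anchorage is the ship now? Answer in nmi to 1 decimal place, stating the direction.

Leg 1 (011°, 9.5 nmi): east 9.5 sin 11° = 1.81, north 9.5 cos 11° = 9.33
Leg 2 (314°, 20.3 nmi): east 20.3 sin 314° = -14.60, north 20.3 cos 314° = 14.10
Net east component: -12.79 nmi.

12.8 nmi west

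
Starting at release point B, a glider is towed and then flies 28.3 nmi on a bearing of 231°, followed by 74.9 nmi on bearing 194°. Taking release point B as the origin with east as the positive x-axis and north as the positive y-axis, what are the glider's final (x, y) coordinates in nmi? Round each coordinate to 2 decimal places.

Leg 1 (231°, 28.3 nmi): east 28.3 sin 231° = -21.99, north 28.3 cos 231° = -17.81
Leg 2 (194°, 74.9 nmi): east 74.9 sin 194° = -18.12, north 74.9 cos 194° = -72.68
Summing: -40.11 nmi east, -90.48 nmi north → (-40.11, -90.48).

(-40.11, -90.48)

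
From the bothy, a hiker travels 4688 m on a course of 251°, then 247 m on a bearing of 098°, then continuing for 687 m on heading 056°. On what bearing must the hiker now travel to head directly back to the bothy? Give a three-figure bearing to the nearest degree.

072°

Leg 1 (251°, 4688 m): east 4688 sin 251° = -4432.59, north 4688 cos 251° = -1526.26
Leg 2 (098°, 247 m): east 247 sin 98° = 244.60, north 247 cos 98° = -34.38
Leg 3 (056°, 687 m): east 687 sin 56° = 569.55, north 687 cos 56° = 384.17
Net displacement: -3618.45 east, -1176.47 north. Direction back to start is (3618.45, 1176.47): bearing = atan2(3618.45, 1176.47) mod 360° = 71.99° ≈ 072°.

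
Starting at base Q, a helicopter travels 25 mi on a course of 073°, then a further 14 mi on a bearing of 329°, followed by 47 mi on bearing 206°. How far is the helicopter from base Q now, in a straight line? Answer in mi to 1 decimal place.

23.3 mi

Leg 1 (073°, 25 mi): east 25 sin 73° = 23.91, north 25 cos 73° = 7.31
Leg 2 (329°, 14 mi): east 14 sin 329° = -7.21, north 14 cos 329° = 12.00
Leg 3 (206°, 47 mi): east 47 sin 206° = -20.60, north 47 cos 206° = -42.24
Net: -3.91 east, -22.93 north. Distance = √((-3.91)² + (-22.93)²) = 23.264 mi.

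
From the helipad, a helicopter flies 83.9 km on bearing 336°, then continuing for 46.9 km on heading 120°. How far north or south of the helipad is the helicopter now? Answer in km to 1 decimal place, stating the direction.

Leg 1 (336°, 83.9 km): east 83.9 sin 336° = -34.13, north 83.9 cos 336° = 76.65
Leg 2 (120°, 46.9 km): east 46.9 sin 120° = 40.62, north 46.9 cos 120° = -23.45
Net north component: 53.20 km.

53.2 km north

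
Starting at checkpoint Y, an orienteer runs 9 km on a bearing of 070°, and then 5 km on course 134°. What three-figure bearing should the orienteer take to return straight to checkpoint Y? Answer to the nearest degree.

Leg 1 (070°, 9 km): east 9 sin 70° = 8.46, north 9 cos 70° = 3.08
Leg 2 (134°, 5 km): east 5 sin 134° = 3.60, north 5 cos 134° = -3.47
Net displacement: 12.05 east, -0.40 north. Direction back to start is (-12.05, 0.40): bearing = atan2(-12.05, 0.40) mod 360° = 271.88° ≈ 272°.

272°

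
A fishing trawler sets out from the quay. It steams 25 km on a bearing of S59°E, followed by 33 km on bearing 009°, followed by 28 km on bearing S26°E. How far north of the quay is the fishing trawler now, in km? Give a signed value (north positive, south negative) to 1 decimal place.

Leg 1 (S59°E, 25 km): east 25 sin 121° = 21.43, north 25 cos 121° = -12.88
Leg 2 (009°, 33 km): east 33 sin 9° = 5.16, north 33 cos 9° = 32.59
Leg 3 (S26°E, 28 km): east 28 sin 154° = 12.27, north 28 cos 154° = -25.17
Net north component: -5.45 km.

-5.4 km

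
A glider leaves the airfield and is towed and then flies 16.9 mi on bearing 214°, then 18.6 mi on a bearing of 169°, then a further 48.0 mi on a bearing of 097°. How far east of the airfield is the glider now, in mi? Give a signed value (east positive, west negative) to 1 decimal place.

41.7 mi

Leg 1 (214°, 16.9 mi): east 16.9 sin 214° = -9.45, north 16.9 cos 214° = -14.01
Leg 2 (169°, 18.6 mi): east 18.6 sin 169° = 3.55, north 18.6 cos 169° = -18.26
Leg 3 (097°, 48.0 mi): east 48.0 sin 97° = 47.64, north 48.0 cos 97° = -5.85
Net east component: 41.74 mi.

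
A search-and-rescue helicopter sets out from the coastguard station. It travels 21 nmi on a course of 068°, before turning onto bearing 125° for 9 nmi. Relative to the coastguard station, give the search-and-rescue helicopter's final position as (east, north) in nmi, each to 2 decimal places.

(26.84, 2.70)

Leg 1 (068°, 21 nmi): east 21 sin 68° = 19.47, north 21 cos 68° = 7.87
Leg 2 (125°, 9 nmi): east 9 sin 125° = 7.37, north 9 cos 125° = -5.16
Summing: 26.84 nmi east, 2.70 nmi north → (26.84, 2.70).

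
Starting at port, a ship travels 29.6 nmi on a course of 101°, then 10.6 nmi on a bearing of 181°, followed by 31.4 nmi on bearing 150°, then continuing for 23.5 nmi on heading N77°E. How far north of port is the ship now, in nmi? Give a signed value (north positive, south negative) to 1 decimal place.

-38.2 nmi

Leg 1 (101°, 29.6 nmi): east 29.6 sin 101° = 29.06, north 29.6 cos 101° = -5.65
Leg 2 (181°, 10.6 nmi): east 10.6 sin 181° = -0.18, north 10.6 cos 181° = -10.60
Leg 3 (150°, 31.4 nmi): east 31.4 sin 150° = 15.70, north 31.4 cos 150° = -27.19
Leg 4 (N77°E, 23.5 nmi): east 23.5 sin 77° = 22.90, north 23.5 cos 77° = 5.29
Net north component: -38.15 nmi.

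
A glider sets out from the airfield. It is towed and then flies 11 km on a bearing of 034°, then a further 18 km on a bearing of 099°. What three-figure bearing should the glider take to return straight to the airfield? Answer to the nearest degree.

Leg 1 (034°, 11 km): east 11 sin 34° = 6.15, north 11 cos 34° = 9.12
Leg 2 (099°, 18 km): east 18 sin 99° = 17.78, north 18 cos 99° = -2.82
Net displacement: 23.93 east, 6.30 north. Direction back to start is (-23.93, -6.30): bearing = atan2(-23.93, -6.30) mod 360° = 255.24° ≈ 255°.

255°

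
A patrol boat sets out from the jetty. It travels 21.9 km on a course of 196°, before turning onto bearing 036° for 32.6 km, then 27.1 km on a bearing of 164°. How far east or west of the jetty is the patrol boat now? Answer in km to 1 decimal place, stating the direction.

20.6 km east

Leg 1 (196°, 21.9 km): east 21.9 sin 196° = -6.04, north 21.9 cos 196° = -21.05
Leg 2 (036°, 32.6 km): east 32.6 sin 36° = 19.16, north 32.6 cos 36° = 26.37
Leg 3 (164°, 27.1 km): east 27.1 sin 164° = 7.47, north 27.1 cos 164° = -26.05
Net east component: 20.60 km.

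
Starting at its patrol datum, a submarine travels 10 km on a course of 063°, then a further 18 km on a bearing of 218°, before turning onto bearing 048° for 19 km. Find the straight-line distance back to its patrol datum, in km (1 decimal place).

Leg 1 (063°, 10 km): east 10 sin 63° = 8.91, north 10 cos 63° = 4.54
Leg 2 (218°, 18 km): east 18 sin 218° = -11.08, north 18 cos 218° = -14.18
Leg 3 (048°, 19 km): east 19 sin 48° = 14.12, north 19 cos 48° = 12.71
Net: 11.95 east, 3.07 north. Distance = √((11.95)² + (3.07)²) = 12.336 km.

12.3 km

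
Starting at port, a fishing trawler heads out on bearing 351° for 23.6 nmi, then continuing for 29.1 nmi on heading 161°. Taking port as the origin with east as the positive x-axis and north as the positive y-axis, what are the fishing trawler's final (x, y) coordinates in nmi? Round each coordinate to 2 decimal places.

Leg 1 (351°, 23.6 nmi): east 23.6 sin 351° = -3.69, north 23.6 cos 351° = 23.31
Leg 2 (161°, 29.1 nmi): east 29.1 sin 161° = 9.47, north 29.1 cos 161° = -27.51
Summing: 5.78 nmi east, -4.21 nmi north → (5.78, -4.21).

(5.78, -4.21)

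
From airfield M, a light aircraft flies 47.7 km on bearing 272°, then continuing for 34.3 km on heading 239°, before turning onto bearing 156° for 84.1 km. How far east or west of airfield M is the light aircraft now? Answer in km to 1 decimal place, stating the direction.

42.9 km west

Leg 1 (272°, 47.7 km): east 47.7 sin 272° = -47.67, north 47.7 cos 272° = 1.66
Leg 2 (239°, 34.3 km): east 34.3 sin 239° = -29.40, north 34.3 cos 239° = -17.67
Leg 3 (156°, 84.1 km): east 84.1 sin 156° = 34.21, north 84.1 cos 156° = -76.83
Net east component: -42.87 km.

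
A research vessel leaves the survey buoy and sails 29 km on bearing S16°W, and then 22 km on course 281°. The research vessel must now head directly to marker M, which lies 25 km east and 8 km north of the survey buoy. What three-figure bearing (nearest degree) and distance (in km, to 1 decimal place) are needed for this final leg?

060°, 63.1 km

Leg 1 (S16°W, 29 km): east 29 sin 196° = -7.99, north 29 cos 196° = -27.88
Leg 2 (281°, 22 km): east 22 sin 281° = -21.60, north 22 cos 281° = 4.20
Current position: (-29.59, -23.68). Target: (25, 8). Remaining: Δeast = 54.59, Δnorth = 31.68.
Bearing = atan2(54.59, 31.68) mod 360° = 59.87°; distance = √((54.59)² + (31.68)²) = 63.115 km.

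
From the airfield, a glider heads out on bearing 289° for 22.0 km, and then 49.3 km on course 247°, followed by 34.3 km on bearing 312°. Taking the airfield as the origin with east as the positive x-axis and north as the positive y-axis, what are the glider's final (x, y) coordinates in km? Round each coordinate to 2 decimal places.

Leg 1 (289°, 22.0 km): east 22.0 sin 289° = -20.80, north 22.0 cos 289° = 7.16
Leg 2 (247°, 49.3 km): east 49.3 sin 247° = -45.38, north 49.3 cos 247° = -19.26
Leg 3 (312°, 34.3 km): east 34.3 sin 312° = -25.49, north 34.3 cos 312° = 22.95
Summing: -91.67 km east, 10.85 km north → (-91.67, 10.85).

(-91.67, 10.85)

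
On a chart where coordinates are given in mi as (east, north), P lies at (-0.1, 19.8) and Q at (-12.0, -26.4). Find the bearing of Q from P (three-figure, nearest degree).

194°

Δeast = -12.0 − -0.1 = -11.90; Δnorth = -26.4 − 19.8 = -46.20.
Bearing = atan2(Δeast, Δnorth) mod 360° = 194.44° ≈ 194°.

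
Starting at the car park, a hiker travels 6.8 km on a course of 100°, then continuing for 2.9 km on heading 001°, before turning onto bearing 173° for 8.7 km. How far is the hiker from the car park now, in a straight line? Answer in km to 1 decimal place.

Leg 1 (100°, 6.8 km): east 6.8 sin 100° = 6.70, north 6.8 cos 100° = -1.18
Leg 2 (001°, 2.9 km): east 2.9 sin 1° = 0.05, north 2.9 cos 1° = 2.90
Leg 3 (173°, 8.7 km): east 8.7 sin 173° = 1.06, north 8.7 cos 173° = -8.64
Net: 7.81 east, -6.92 north. Distance = √((7.81)² + (-6.92)²) = 10.430 km.

10.4 km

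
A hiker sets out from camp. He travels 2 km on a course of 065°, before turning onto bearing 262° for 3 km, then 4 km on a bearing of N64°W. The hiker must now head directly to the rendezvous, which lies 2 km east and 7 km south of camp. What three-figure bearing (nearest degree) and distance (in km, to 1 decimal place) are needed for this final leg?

144°, 11.4 km

Leg 1 (065°, 2 km): east 2 sin 65° = 1.81, north 2 cos 65° = 0.85
Leg 2 (262°, 3 km): east 3 sin 262° = -2.97, north 3 cos 262° = -0.42
Leg 3 (N64°W, 4 km): east 4 sin 296° = -3.60, north 4 cos 296° = 1.75
Current position: (-4.75, 2.18). Target: (2, -7). Remaining: Δeast = 6.75, Δnorth = -9.18.
Bearing = atan2(6.75, -9.18) mod 360° = 143.66°; distance = √((6.75)² + (-9.18)²) = 11.397 km.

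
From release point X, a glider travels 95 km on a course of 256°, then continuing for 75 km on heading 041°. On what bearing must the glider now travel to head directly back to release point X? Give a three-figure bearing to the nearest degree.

128°

Leg 1 (256°, 95 km): east 95 sin 256° = -92.18, north 95 cos 256° = -22.98
Leg 2 (041°, 75 km): east 75 sin 41° = 49.20, north 75 cos 41° = 56.60
Net displacement: -42.97 east, 33.62 north. Direction back to start is (42.97, -33.62): bearing = atan2(42.97, -33.62) mod 360° = 128.04° ≈ 128°.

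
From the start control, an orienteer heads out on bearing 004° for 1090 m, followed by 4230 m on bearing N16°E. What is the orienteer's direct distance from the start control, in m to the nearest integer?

5301 m

Leg 1 (004°, 1090 m): east 1090 sin 4° = 76.03, north 1090 cos 4° = 1087.34
Leg 2 (N16°E, 4230 m): east 4230 sin 16° = 1165.95, north 4230 cos 16° = 4066.14
Net: 1241.98 east, 5153.48 north. Distance = √((1241.98)² + (5153.48)²) = 5301.027 m.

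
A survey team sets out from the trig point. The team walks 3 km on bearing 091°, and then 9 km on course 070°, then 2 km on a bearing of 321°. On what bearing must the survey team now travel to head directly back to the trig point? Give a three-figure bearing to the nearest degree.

246°

Leg 1 (091°, 3 km): east 3 sin 91° = 3.00, north 3 cos 91° = -0.05
Leg 2 (070°, 9 km): east 9 sin 70° = 8.46, north 9 cos 70° = 3.08
Leg 3 (321°, 2 km): east 2 sin 321° = -1.26, north 2 cos 321° = 1.55
Net displacement: 10.20 east, 4.58 north. Direction back to start is (-10.20, -4.58): bearing = atan2(-10.20, -4.58) mod 360° = 245.81° ≈ 246°.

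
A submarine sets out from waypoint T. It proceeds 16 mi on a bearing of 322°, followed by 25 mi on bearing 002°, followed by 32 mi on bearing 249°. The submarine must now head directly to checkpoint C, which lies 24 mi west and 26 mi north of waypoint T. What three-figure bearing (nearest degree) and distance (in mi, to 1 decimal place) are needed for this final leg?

Leg 1 (322°, 16 mi): east 16 sin 322° = -9.85, north 16 cos 322° = 12.61
Leg 2 (002°, 25 mi): east 25 sin 2° = 0.87, north 25 cos 2° = 24.98
Leg 3 (249°, 32 mi): east 32 sin 249° = -29.87, north 32 cos 249° = -11.47
Current position: (-38.85, 26.13). Target: (-24, 26). Remaining: Δeast = 14.85, Δnorth = -0.13.
Bearing = atan2(14.85, -0.13) mod 360° = 90.48°; distance = √((14.85)² + (-0.13)²) = 14.853 mi.

090°, 14.9 mi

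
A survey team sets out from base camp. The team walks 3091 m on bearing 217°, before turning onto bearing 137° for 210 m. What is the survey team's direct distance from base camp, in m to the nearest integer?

Leg 1 (217°, 3091 m): east 3091 sin 217° = -1860.21, north 3091 cos 217° = -2468.58
Leg 2 (137°, 210 m): east 210 sin 137° = 143.22, north 210 cos 137° = -153.58
Net: -1716.99 east, -2622.17 north. Distance = √((-1716.99)² + (-2622.17)²) = 3134.296 m.

3134 m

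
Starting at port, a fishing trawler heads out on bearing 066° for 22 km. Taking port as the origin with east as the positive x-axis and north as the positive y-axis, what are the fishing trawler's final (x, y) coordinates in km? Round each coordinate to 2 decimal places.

Leg 1 (066°, 22 km): east 22 sin 66° = 20.10, north 22 cos 66° = 8.95
Summing: 20.10 km east, 8.95 km north → (20.10, 8.95).

(20.10, 8.95)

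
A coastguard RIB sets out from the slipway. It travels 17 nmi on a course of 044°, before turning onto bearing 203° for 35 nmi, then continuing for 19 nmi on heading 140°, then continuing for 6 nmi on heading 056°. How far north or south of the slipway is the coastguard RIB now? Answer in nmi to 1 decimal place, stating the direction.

31.2 nmi south

Leg 1 (044°, 17 nmi): east 17 sin 44° = 11.81, north 17 cos 44° = 12.23
Leg 2 (203°, 35 nmi): east 35 sin 203° = -13.68, north 35 cos 203° = -32.22
Leg 3 (140°, 19 nmi): east 19 sin 140° = 12.21, north 19 cos 140° = -14.55
Leg 4 (056°, 6 nmi): east 6 sin 56° = 4.97, north 6 cos 56° = 3.36
Net north component: -31.19 nmi.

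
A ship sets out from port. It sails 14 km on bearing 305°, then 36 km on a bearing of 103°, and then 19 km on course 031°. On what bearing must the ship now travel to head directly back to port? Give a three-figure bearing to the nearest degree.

244°

Leg 1 (305°, 14 km): east 14 sin 305° = -11.47, north 14 cos 305° = 8.03
Leg 2 (103°, 36 km): east 36 sin 103° = 35.08, north 36 cos 103° = -8.10
Leg 3 (031°, 19 km): east 19 sin 31° = 9.79, north 19 cos 31° = 16.29
Net displacement: 33.39 east, 16.22 north. Direction back to start is (-33.39, -16.22): bearing = atan2(-33.39, -16.22) mod 360° = 244.10° ≈ 244°.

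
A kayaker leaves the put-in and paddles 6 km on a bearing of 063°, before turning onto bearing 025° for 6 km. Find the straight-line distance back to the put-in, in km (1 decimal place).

11.3 km

Leg 1 (063°, 6 km): east 6 sin 63° = 5.35, north 6 cos 63° = 2.72
Leg 2 (025°, 6 km): east 6 sin 25° = 2.54, north 6 cos 25° = 5.44
Net: 7.88 east, 8.16 north. Distance = √((7.88)² + (8.16)²) = 11.346 km.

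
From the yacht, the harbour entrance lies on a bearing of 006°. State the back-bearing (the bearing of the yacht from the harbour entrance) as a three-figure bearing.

Back-bearing = 006° + 180° = 186°.

186°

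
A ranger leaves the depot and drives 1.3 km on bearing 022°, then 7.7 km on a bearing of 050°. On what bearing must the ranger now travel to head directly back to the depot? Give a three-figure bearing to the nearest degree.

Leg 1 (022°, 1.3 km): east 1.3 sin 22° = 0.49, north 1.3 cos 22° = 1.21
Leg 2 (050°, 7.7 km): east 7.7 sin 50° = 5.90, north 7.7 cos 50° = 4.95
Net displacement: 6.39 east, 6.15 north. Direction back to start is (-6.39, -6.15): bearing = atan2(-6.39, -6.15) mod 360° = 226.05° ≈ 226°.

226°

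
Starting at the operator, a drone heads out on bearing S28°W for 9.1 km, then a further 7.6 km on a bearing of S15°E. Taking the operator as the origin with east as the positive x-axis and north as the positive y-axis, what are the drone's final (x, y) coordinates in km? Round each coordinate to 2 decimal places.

Leg 1 (S28°W, 9.1 km): east 9.1 sin 208° = -4.27, north 9.1 cos 208° = -8.03
Leg 2 (S15°E, 7.6 km): east 7.6 sin 165° = 1.97, north 7.6 cos 165° = -7.34
Summing: -2.31 km east, -15.38 km north → (-2.31, -15.38).

(-2.31, -15.38)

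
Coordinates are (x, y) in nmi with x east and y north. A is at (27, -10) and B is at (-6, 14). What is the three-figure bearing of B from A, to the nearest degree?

Δeast = -6 − 27 = -33.00; Δnorth = 14 − -10 = 24.00.
Bearing = atan2(Δeast, Δnorth) mod 360° = 306.03° ≈ 306°.

306°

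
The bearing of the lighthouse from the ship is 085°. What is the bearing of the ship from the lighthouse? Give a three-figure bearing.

265°

Back-bearing = 085° + 180° = 265°.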